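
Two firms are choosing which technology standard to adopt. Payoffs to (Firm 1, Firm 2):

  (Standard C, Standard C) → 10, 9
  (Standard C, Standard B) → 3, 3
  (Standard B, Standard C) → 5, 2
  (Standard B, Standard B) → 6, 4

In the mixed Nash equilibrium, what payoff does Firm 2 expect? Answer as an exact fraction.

Firm 1 mixes with probability p on Standard C, chosen so Firm 2 is indifferent: 9p + 2(1−p) = 3p + 4(1−p) gives p = 1/4.
Firm 2's expected payoff is 9·1/4 + 2·3/4 = 15/4.

15/4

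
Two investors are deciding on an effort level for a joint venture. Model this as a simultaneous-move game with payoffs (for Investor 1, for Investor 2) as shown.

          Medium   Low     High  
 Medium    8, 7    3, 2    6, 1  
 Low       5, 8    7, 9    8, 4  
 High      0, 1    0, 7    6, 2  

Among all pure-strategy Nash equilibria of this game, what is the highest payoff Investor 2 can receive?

Both Medium is a pure NE (Investor 1: 8 ≥ 5; Investor 2: 7 ≥ 2). Investor 2 gets 7.
Both Low is a pure NE (Investor 1: 7 ≥ 3; Investor 2: 9 ≥ 8). Investor 2 gets 9.
Every other cell has a profitable deviation for at least one player. Highest of {7, 9} is 9.

9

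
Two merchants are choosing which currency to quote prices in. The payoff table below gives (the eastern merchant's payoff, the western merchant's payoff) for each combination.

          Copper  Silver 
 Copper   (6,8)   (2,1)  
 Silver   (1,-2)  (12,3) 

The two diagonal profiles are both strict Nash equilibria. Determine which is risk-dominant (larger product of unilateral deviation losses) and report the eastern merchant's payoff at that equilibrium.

12

At both Copper: the eastern merchant loses 6 − 1 = 5 by deviating; the western merchant loses 8 − 1 = 7. Product = 5·7 = 35.
At both Silver: the eastern merchant loses 12 − 2 = 10 by deviating; the western merchant loses 3 − (-2) = 5. Product = 10·5 = 50.
50 > 35, so both Silver is risk-dominant. The eastern merchant's payoff there is 12.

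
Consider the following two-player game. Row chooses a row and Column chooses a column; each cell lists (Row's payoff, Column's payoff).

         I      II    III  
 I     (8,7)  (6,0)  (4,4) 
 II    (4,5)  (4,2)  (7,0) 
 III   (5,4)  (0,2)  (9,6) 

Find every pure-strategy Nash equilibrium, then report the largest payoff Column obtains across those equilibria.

7

Both I is a pure NE (Row: 8 ≥ 5; Column: 7 ≥ 4). Column gets 7.
Both III is a pure NE (Row: 9 ≥ 7; Column: 6 ≥ 4). Column gets 6.
Every other cell has a profitable deviation for at least one player. Highest of {7, 6} is 7.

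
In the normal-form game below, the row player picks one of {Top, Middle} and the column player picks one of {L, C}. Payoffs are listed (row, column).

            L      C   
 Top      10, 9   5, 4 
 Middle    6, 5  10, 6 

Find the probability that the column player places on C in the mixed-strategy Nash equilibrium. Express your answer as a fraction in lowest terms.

4/9

The column player's mix q on L must make the row player indifferent between Top and Middle.
The row player's payoff from Top: 10q + 5(1−q). From Middle: 6q + 10(1−q).
Set equal: 4q = 5(1−q) → q = 5/9.
Probability on C is 1 − 5/9 = 4/9.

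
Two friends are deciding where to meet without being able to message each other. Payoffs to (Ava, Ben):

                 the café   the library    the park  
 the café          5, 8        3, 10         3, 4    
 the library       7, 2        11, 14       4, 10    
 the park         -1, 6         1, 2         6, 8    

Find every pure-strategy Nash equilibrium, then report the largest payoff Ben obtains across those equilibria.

Both the library is a pure NE (Ava: 11 ≥ 3; Ben: 14 ≥ 10). Ben gets 14.
Both the park is a pure NE (Ava: 6 ≥ 4; Ben: 8 ≥ 6). Ben gets 8.
Every other cell has a profitable deviation for at least one player. Highest of {14, 8} is 14.

14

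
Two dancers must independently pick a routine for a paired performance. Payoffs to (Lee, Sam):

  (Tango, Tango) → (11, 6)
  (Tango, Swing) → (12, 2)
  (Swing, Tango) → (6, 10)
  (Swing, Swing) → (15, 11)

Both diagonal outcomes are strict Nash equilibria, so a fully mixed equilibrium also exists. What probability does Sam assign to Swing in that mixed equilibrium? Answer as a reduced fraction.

5/8

Sam's mix q on Tango must make Lee indifferent between Tango and Swing.
Lee's payoff from Tango: 11q + 12(1−q). From Swing: 6q + 15(1−q).
Set equal: 5q = 3(1−q) → q = 3/8.
Probability on Swing is 1 − 3/8 = 5/8.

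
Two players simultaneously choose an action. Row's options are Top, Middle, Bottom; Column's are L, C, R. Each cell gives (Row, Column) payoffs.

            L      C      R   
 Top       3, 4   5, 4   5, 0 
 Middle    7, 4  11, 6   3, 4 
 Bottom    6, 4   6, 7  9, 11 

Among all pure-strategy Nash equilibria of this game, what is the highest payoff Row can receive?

(Middle, C) is a pure NE (Row: 11 ≥ 6; Column: 6 ≥ 4). Row gets 11.
(Bottom, R) is a pure NE (Row: 9 ≥ 5; Column: 11 ≥ 7). Row gets 9.
Every other cell has a profitable deviation for at least one player. Highest of {11, 9} is 11.

11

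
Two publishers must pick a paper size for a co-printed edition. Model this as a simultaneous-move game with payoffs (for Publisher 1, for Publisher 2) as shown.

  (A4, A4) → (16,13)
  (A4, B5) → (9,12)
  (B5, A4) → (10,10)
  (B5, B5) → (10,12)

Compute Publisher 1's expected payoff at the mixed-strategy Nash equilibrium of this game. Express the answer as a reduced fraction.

10

Publisher 2 mixes with probability q on A4, chosen so Publisher 1 is indifferent: 16q + 9(1−q) = 10q + 10(1−q) gives q = 1/7.
Publisher 1's expected payoff (from either row, since indifferent) is 16·1/7 + 9·6/7 = 10.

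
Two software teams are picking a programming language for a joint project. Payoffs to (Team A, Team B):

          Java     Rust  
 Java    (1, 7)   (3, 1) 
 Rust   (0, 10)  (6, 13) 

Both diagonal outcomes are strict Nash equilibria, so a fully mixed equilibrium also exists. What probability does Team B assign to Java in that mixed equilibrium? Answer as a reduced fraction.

3/4

Team B's mix q on Java must make Team A indifferent between Java and Rust.
Team A's payoff from Java: 1q + 3(1−q). From Rust: 0q + 6(1−q).
Set equal: 1q = 3(1−q) → q = 3/4.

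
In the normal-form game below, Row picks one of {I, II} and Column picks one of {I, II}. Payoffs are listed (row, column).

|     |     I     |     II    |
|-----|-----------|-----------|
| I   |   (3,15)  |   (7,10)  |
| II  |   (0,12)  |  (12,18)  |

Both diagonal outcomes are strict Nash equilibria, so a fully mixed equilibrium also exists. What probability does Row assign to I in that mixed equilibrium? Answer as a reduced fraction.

Row's mix p on I must make Column indifferent between I and II.
Column's payoff from I: 15p + 12(1−p). From II: 10p + 18(1−p).
Set equal: 5p = 6(1−p) → p = 6/11.

6/11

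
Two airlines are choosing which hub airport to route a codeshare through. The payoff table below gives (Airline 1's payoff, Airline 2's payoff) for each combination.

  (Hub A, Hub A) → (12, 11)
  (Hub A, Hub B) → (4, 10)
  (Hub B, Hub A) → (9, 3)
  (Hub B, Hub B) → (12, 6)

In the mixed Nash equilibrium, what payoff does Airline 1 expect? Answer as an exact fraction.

108/11

Airline 2 mixes with probability q on Hub A, chosen so Airline 1 is indifferent: 12q + 4(1−q) = 9q + 12(1−q) gives q = 8/11.
Airline 1's expected payoff (from either row, since indifferent) is 12·8/11 + 4·3/11 = 108/11.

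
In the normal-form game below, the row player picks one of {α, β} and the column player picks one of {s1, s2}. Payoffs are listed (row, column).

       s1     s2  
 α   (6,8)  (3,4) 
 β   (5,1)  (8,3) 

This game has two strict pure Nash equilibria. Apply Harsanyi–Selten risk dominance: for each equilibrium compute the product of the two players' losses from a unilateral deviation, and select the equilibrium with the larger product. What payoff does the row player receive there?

8

At (α, s1): the row player loses 6 − 5 = 1 by deviating; the column player loses 8 − 4 = 4. Product = 1·4 = 4.
At (β, s2): the row player loses 8 − 3 = 5 by deviating; the column player loses 3 − 1 = 2. Product = 5·2 = 10.
10 > 4, so (β, s2) is risk-dominant. The row player's payoff there is 8.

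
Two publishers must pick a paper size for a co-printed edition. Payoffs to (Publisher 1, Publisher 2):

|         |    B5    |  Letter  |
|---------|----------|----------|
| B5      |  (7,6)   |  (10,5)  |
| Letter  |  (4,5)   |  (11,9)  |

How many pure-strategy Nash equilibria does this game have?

Both B5: Publisher 1 gets 7 (best alternative 4); Publisher 2 gets 6 (best alternative 5). Neither deviates — NE.
Both Letter: Publisher 1 gets 11 (best alternative 10); Publisher 2 gets 9 (best alternative 5). Neither deviates — NE.
(Letter, B5) is not a NE: Publisher 1 would switch to B5 (7 > 4).
No other cell survives both best-response checks, so there are 2 pure NE.

2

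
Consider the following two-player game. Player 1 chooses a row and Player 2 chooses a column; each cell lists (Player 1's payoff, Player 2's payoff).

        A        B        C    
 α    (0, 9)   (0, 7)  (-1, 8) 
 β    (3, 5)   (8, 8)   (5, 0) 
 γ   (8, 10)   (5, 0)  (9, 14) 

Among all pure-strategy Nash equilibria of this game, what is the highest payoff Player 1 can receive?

9

(β, B) is a pure NE (Player 1: 8 ≥ 5; Player 2: 8 ≥ 5). Player 1 gets 8.
(γ, C) is a pure NE (Player 1: 9 ≥ 5; Player 2: 14 ≥ 10). Player 1 gets 9.
Every other cell has a profitable deviation for at least one player. Highest of {8, 9} is 9.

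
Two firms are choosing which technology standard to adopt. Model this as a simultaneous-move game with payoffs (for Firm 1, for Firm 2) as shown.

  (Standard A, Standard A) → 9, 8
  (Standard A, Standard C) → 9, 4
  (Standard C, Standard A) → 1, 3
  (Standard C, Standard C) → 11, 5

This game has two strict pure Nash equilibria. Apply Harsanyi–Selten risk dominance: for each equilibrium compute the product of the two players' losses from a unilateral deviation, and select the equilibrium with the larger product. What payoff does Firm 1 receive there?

At both Standard A: Firm 1 loses 9 − 1 = 8 by deviating; Firm 2 loses 8 − 4 = 4. Product = 8·4 = 32.
At both Standard C: Firm 1 loses 11 − 9 = 2 by deviating; Firm 2 loses 5 − 3 = 2. Product = 2·2 = 4.
32 > 4, so both Standard A is risk-dominant. Firm 1's payoff there is 9.

9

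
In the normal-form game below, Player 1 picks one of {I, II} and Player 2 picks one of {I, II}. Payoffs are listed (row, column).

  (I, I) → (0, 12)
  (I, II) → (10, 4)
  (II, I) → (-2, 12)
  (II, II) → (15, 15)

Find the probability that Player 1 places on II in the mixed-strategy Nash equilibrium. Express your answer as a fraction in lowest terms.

Player 1's mix p on I must make Player 2 indifferent between I and II.
Player 2's payoff from I: 12p + 12(1−p). From II: 4p + 15(1−p).
Set equal: 8p = 3(1−p) → p = 3/11.
Probability on II is 1 − 3/11 = 8/11.

8/11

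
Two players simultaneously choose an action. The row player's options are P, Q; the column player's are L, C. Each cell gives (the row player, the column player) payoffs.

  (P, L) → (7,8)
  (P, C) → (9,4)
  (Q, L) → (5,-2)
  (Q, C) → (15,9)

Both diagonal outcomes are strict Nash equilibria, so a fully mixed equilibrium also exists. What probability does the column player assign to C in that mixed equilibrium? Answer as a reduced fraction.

The column player's mix q on L must make the row player indifferent between P and Q.
The row player's payoff from P: 7q + 9(1−q). From Q: 5q + 15(1−q).
Set equal: 2q = 6(1−q) → q = 6/8 = 3/4.
Probability on C is 1 − 3/4 = 1/4.

1/4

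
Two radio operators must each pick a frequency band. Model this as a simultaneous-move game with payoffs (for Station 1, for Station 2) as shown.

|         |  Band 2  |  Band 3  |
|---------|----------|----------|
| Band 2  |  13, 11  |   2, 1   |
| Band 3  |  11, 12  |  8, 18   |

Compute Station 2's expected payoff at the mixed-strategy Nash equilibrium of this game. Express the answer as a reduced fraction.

93/8

Station 1 mixes with probability p on Band 2, chosen so Station 2 is indifferent: 11p + 12(1−p) = 1p + 18(1−p) gives p = 3/8.
Station 2's expected payoff is 11·3/8 + 12·5/8 = 93/8.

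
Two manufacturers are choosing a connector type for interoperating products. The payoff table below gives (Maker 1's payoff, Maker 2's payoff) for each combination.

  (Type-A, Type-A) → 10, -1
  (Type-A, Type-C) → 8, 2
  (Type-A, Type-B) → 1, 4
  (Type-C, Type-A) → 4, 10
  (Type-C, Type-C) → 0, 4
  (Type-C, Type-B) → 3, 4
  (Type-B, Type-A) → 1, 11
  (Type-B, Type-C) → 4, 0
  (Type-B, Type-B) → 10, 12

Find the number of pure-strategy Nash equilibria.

Both Type-B: Maker 1 gets 10 (best alternative 3); Maker 2 gets 12 (best alternative 11). Neither deviates — NE.
Both Type-A is not a NE: Maker 2 would switch to Type-B (4 > -1).
No other cell survives both best-response checks, so there is 1 pure NE.

1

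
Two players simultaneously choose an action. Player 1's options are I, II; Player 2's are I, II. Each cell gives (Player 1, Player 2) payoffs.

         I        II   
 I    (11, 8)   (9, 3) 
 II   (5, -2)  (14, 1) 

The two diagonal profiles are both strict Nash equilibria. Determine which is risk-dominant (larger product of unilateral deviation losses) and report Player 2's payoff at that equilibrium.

8

At both I: Player 1 loses 11 − 5 = 6 by deviating; Player 2 loses 8 − 3 = 5. Product = 6·5 = 30.
At both II: Player 1 loses 14 − 9 = 5 by deviating; Player 2 loses 1 − (-2) = 3. Product = 5·3 = 15.
30 > 15, so both I is risk-dominant. Player 2's payoff there is 8.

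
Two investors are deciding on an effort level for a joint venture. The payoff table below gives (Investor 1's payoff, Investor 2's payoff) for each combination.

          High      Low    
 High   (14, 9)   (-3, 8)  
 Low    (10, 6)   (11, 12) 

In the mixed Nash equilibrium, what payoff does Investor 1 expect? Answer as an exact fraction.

92/9

Investor 2 mixes with probability q on High, chosen so Investor 1 is indifferent: 14q + (-3)(1−q) = 10q + 11(1−q) gives q = 7/9.
Investor 1's expected payoff (from either row, since indifferent) is 14·7/9 + (-3)·2/9 = 92/9.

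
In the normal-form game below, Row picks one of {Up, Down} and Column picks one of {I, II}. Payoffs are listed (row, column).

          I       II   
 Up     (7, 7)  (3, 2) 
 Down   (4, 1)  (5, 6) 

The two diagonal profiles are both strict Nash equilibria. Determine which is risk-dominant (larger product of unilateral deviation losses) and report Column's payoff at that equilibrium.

At (Up, I): Row loses 7 − 4 = 3 by deviating; Column loses 7 − 2 = 5. Product = 3·5 = 15.
At (Down, II): Row loses 5 − 3 = 2 by deviating; Column loses 6 − 1 = 5. Product = 2·5 = 10.
15 > 10, so (Up, I) is risk-dominant. Column's payoff there is 7.

7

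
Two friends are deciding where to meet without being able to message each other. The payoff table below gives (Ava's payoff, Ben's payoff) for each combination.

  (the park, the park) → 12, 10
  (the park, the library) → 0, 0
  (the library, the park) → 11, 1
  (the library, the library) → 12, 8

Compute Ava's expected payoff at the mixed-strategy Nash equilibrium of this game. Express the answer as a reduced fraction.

144/13

Ben mixes with probability q on the park, chosen so Ava is indifferent: 12q + 0(1−q) = 11q + 12(1−q) gives q = 12/13.
Ava's expected payoff (from either row, since indifferent) is 12·12/13 + 0·1/13 = 144/13.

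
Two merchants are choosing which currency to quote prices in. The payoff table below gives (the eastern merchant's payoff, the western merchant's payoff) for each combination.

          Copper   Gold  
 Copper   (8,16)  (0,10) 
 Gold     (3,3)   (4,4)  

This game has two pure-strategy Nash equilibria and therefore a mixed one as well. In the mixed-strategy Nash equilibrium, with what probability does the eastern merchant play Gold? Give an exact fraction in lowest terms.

The eastern merchant's mix p on Copper must make the western merchant indifferent between Copper and Gold.
The western merchant's payoff from Copper: 16p + 3(1−p). From Gold: 10p + 4(1−p).
Set equal: 6p = 1(1−p) → p = 1/7.
Probability on Gold is 1 − 1/7 = 6/7.

6/7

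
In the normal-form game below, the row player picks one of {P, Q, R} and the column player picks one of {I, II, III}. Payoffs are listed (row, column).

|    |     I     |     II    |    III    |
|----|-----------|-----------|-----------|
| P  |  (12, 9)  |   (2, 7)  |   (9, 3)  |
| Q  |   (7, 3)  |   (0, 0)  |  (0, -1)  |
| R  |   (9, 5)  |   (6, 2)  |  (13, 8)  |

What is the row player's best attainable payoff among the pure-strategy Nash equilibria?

13

(P, I) is a pure NE (the row player: 12 ≥ 9; the column player: 9 ≥ 7). The row player gets 12.
(R, III) is a pure NE (the row player: 13 ≥ 9; the column player: 8 ≥ 5). The row player gets 13.
Every other cell has a profitable deviation for at least one player. Highest of {12, 13} is 13.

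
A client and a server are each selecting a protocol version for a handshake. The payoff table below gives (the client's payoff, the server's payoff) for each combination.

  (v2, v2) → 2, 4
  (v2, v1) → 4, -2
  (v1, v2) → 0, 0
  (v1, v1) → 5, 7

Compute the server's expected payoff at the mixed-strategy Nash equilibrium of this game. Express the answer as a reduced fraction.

28/13

The client mixes with probability p on v2, chosen so the server is indifferent: 4p + 0(1−p) = (-2)p + 7(1−p) gives p = 7/13.
The server's expected payoff is 4·7/13 + 0·6/13 = 28/13.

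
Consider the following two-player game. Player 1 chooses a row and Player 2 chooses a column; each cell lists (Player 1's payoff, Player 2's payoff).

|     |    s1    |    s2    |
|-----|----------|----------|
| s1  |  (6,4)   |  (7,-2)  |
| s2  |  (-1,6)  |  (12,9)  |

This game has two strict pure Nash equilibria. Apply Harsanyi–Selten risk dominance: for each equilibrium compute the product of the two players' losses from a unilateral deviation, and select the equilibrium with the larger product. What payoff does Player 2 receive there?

At both s1: Player 1 loses 6 − (-1) = 7 by deviating; Player 2 loses 4 − (-2) = 6. Product = 7·6 = 42.
At both s2: Player 1 loses 12 − 7 = 5 by deviating; Player 2 loses 9 − 6 = 3. Product = 5·3 = 15.
42 > 15, so both s1 is risk-dominant. Player 2's payoff there is 4.

4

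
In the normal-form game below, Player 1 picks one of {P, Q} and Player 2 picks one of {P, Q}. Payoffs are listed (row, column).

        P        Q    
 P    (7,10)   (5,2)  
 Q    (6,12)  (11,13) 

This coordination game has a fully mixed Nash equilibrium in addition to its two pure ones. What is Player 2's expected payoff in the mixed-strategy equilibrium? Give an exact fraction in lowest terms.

Player 1 mixes with probability p on P, chosen so Player 2 is indifferent: 10p + 12(1−p) = 2p + 13(1−p) gives p = 1/9.
Player 2's expected payoff is 10·1/9 + 12·8/9 = 106/9.

106/9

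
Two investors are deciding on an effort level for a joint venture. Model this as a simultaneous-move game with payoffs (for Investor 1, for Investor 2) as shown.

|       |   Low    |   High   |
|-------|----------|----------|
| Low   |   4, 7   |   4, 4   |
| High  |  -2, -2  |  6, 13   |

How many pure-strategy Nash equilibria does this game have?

Both Low: Investor 1 gets 4 (best alternative -2); Investor 2 gets 7 (best alternative 4). Neither deviates — NE.
Both High: Investor 1 gets 6 (best alternative 4); Investor 2 gets 13 (best alternative -2). Neither deviates — NE.
(Low, High) is not a NE: Investor 1 would switch to High (6 > 4).
No other cell survives both best-response checks, so there are 2 pure NE.

2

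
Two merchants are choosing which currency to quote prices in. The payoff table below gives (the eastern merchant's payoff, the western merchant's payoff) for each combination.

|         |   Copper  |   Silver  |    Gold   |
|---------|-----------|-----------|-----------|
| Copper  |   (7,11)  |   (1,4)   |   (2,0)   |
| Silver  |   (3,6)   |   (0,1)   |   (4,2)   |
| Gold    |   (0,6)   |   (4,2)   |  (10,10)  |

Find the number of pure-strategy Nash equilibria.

2

Both Copper: the eastern merchant gets 7 (best alternative 3); the western merchant gets 11 (best alternative 4). Neither deviates — NE.
Both Gold: the eastern merchant gets 10 (best alternative 4); the western merchant gets 10 (best alternative 6). Neither deviates — NE.
Both Silver is not a NE: the eastern merchant would switch to Gold (4 > 0).
No other cell survives both best-response checks, so there are 2 pure NE.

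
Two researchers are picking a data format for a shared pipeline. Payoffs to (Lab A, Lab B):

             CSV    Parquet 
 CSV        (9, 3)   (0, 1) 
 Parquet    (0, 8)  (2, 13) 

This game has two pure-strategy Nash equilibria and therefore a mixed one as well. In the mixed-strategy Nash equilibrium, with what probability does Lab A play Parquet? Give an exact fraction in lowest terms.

Lab A's mix p on CSV must make Lab B indifferent between CSV and Parquet.
Lab B's payoff from CSV: 3p + 8(1−p). From Parquet: 1p + 13(1−p).
Set equal: 2p = 5(1−p) → p = 5/7.
Probability on Parquet is 1 − 5/7 = 2/7.

2/7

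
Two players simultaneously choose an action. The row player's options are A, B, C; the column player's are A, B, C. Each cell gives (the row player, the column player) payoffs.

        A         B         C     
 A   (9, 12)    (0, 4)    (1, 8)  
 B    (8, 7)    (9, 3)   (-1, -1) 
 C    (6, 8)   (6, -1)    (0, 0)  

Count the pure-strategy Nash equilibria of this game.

1

Both A: the row player gets 9 (best alternative 8); the column player gets 12 (best alternative 8). Neither deviates — NE.
Both B is not a NE: the column player would switch to A (7 > 3).
No other cell survives both best-response checks, so there is 1 pure NE.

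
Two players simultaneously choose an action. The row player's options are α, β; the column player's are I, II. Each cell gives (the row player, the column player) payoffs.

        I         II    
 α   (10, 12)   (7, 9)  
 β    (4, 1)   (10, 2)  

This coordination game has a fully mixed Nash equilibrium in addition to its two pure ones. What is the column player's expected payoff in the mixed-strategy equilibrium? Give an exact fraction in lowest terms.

15/4

The row player mixes with probability p on α, chosen so the column player is indifferent: 12p + 1(1−p) = 9p + 2(1−p) gives p = 1/4.
The column player's expected payoff is 12·1/4 + 1·3/4 = 15/4.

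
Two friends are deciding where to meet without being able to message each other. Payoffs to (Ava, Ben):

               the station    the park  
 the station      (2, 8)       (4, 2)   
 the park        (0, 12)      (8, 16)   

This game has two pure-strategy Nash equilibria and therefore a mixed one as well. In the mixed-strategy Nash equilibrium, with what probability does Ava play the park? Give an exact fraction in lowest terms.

3/5

Ava's mix p on the station must make Ben indifferent between the station and the park.
Ben's payoff from the station: 8p + 12(1−p). From the park: 2p + 16(1−p).
Set equal: 6p = 4(1−p) → p = 4/10 = 2/5.
Probability on the park is 1 − 2/5 = 3/5.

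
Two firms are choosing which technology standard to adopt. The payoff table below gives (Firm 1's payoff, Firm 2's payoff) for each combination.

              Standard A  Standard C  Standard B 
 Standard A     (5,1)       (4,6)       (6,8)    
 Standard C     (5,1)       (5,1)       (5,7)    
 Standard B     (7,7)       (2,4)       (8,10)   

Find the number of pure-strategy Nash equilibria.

1

Both Standard B: Firm 1 gets 8 (best alternative 6); Firm 2 gets 10 (best alternative 7). Neither deviates — NE.
Both Standard C is not a NE: Firm 2 would switch to Standard B (7 > 1).
No other cell survives both best-response checks, so there is 1 pure NE.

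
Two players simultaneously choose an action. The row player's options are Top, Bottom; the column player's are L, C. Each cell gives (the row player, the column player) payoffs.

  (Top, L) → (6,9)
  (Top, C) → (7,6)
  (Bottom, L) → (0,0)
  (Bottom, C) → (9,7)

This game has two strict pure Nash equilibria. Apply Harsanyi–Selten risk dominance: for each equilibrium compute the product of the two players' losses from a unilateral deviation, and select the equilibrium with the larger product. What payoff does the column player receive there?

9

At (Top, L): the row player loses 6 − 0 = 6 by deviating; the column player loses 9 − 6 = 3. Product = 6·3 = 18.
At (Bottom, C): the row player loses 9 − 7 = 2 by deviating; the column player loses 7 − 0 = 7. Product = 2·7 = 14.
18 > 14, so (Top, L) is risk-dominant. The column player's payoff there is 9.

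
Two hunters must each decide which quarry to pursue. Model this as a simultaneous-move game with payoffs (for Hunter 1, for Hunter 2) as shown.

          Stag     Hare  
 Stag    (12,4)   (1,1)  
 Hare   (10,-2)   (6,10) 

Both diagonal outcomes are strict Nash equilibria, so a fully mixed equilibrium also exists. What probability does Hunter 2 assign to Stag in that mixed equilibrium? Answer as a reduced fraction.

5/7

Hunter 2's mix q on Stag must make Hunter 1 indifferent between Stag and Hare.
Hunter 1's payoff from Stag: 12q + 1(1−q). From Hare: 10q + 6(1−q).
Set equal: 2q = 5(1−q) → q = 5/7.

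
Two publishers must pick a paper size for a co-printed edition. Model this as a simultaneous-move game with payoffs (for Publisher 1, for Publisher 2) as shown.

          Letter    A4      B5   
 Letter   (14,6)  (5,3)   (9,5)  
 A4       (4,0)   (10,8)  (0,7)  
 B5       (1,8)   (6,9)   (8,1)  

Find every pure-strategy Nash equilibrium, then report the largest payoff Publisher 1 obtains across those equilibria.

Both Letter is a pure NE (Publisher 1: 14 ≥ 4; Publisher 2: 6 ≥ 5). Publisher 1 gets 14.
Both A4 is a pure NE (Publisher 1: 10 ≥ 6; Publisher 2: 8 ≥ 7). Publisher 1 gets 10.
Every other cell has a profitable deviation for at least one player. Highest of {14, 10} is 14.

14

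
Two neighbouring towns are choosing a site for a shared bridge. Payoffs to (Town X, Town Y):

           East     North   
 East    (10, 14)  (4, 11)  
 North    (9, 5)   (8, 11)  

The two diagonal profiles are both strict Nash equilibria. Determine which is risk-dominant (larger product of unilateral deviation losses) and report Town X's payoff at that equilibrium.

8

At both East: Town X loses 10 − 9 = 1 by deviating; Town Y loses 14 − 11 = 3. Product = 1·3 = 3.
At both North: Town X loses 8 − 4 = 4 by deviating; Town Y loses 11 − 5 = 6. Product = 4·6 = 24.
24 > 3, so both North is risk-dominant. Town X's payoff there is 8.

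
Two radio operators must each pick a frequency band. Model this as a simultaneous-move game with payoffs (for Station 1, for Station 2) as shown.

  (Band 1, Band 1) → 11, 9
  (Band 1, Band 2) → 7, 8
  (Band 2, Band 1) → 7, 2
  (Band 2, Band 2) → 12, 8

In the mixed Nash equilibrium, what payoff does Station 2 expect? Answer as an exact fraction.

Station 1 mixes with probability p on Band 1, chosen so Station 2 is indifferent: 9p + 2(1−p) = 8p + 8(1−p) gives p = 6/7.
Station 2's expected payoff is 9·6/7 + 2·1/7 = 8.

8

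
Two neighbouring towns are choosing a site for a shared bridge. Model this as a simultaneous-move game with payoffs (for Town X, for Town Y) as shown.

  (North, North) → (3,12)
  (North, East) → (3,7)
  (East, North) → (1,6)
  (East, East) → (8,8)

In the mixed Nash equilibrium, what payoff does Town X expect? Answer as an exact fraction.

3

Town Y mixes with probability q on North, chosen so Town X is indifferent: 3q + 3(1−q) = 1q + 8(1−q) gives q = 5/7.
Town X's expected payoff (from either row, since indifferent) is 3·5/7 + 3·2/7 = 3.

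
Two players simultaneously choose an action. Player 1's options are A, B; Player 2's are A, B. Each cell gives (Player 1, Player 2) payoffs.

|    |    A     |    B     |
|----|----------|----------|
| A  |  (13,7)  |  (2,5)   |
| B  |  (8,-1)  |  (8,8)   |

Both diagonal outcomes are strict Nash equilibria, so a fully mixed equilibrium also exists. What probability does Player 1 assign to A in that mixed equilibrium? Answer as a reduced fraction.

9/11

Player 1's mix p on A must make Player 2 indifferent between A and B.
Player 2's payoff from A: 7p + (-1)(1−p). From B: 5p + 8(1−p).
Set equal: 2p = 9(1−p) → p = 9/11.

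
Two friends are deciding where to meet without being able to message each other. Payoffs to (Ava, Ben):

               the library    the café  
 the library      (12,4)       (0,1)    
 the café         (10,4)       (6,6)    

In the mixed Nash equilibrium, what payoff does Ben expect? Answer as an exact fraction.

Ava mixes with probability p on the library, chosen so Ben is indifferent: 4p + 4(1−p) = 1p + 6(1−p) gives p = 2/5.
Ben's expected payoff is 4·2/5 + 4·3/5 = 4.

4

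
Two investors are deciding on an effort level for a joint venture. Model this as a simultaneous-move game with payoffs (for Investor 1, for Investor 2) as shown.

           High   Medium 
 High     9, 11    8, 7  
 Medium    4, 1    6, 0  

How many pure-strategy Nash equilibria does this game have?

Both High: Investor 1 gets 9 (best alternative 4); Investor 2 gets 11 (best alternative 7). Neither deviates — NE.
Both Medium is not a NE: Investor 1 would switch to High (8 > 6).
No other cell survives both best-response checks, so there is 1 pure NE.

1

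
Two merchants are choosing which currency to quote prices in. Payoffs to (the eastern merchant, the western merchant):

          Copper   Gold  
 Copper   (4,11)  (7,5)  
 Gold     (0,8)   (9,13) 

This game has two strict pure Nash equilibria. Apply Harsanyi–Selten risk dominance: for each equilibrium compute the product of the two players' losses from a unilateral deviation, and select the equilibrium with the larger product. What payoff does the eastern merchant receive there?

At both Copper: the eastern merchant loses 4 − 0 = 4 by deviating; the western merchant loses 11 − 5 = 6. Product = 4·6 = 24.
At both Gold: the eastern merchant loses 9 − 7 = 2 by deviating; the western merchant loses 13 − 8 = 5. Product = 2·5 = 10.
24 > 10, so both Copper is risk-dominant. The eastern merchant's payoff there is 4.

4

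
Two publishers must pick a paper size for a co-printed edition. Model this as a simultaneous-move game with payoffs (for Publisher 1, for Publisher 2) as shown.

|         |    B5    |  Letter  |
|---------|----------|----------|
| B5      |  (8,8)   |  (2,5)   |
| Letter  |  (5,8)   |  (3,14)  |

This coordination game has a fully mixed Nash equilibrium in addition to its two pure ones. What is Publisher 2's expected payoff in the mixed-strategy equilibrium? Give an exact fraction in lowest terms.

Publisher 1 mixes with probability p on B5, chosen so Publisher 2 is indifferent: 8p + 8(1−p) = 5p + 14(1−p) gives p = 2/3.
Publisher 2's expected payoff is 8·2/3 + 8·1/3 = 8.

8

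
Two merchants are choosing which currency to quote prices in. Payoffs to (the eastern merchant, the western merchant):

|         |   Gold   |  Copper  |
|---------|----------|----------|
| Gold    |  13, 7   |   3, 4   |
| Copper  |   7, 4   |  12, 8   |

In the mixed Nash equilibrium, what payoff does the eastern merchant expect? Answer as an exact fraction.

9

The western merchant mixes with probability q on Gold, chosen so the eastern merchant is indifferent: 13q + 3(1−q) = 7q + 12(1−q) gives q = 3/5.
The eastern merchant's expected payoff (from either row, since indifferent) is 13·3/5 + 3·2/5 = 9.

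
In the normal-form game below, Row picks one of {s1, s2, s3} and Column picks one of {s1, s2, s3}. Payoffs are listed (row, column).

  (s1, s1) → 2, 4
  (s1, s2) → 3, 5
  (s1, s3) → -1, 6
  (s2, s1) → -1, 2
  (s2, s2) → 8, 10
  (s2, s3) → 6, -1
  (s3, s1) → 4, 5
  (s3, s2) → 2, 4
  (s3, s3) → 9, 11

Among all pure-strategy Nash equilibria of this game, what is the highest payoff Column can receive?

Both s2 is a pure NE (Row: 8 ≥ 3; Column: 10 ≥ 2). Column gets 10.
Both s3 is a pure NE (Row: 9 ≥ 6; Column: 11 ≥ 5). Column gets 11.
Every other cell has a profitable deviation for at least one player. Highest of {10, 11} is 11.

11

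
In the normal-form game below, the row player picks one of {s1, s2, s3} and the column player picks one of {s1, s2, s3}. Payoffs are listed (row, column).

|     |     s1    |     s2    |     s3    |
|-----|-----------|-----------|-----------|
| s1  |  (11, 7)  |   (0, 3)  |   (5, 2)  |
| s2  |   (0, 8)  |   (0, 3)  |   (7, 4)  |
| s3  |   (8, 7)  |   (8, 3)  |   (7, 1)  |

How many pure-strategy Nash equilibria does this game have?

1

Both s1: the row player gets 11 (best alternative 8); the column player gets 7 (best alternative 3). Neither deviates — NE.
Both s2 is not a NE: the row player would switch to s3 (8 > 0).
No other cell survives both best-response checks, so there is 1 pure NE.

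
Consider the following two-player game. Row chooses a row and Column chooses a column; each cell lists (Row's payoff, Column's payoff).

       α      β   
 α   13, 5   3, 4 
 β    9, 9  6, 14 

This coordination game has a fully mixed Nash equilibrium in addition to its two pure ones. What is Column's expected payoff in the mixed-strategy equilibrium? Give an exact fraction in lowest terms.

17/3

Row mixes with probability p on α, chosen so Column is indifferent: 5p + 9(1−p) = 4p + 14(1−p) gives p = 5/6.
Column's expected payoff is 5·5/6 + 9·1/6 = 17/3.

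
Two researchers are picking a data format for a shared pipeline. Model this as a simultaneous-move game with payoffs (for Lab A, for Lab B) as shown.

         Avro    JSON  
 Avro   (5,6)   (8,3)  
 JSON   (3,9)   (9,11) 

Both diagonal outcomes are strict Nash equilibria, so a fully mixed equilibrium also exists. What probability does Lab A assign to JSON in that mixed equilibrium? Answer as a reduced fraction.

Lab A's mix p on Avro must make Lab B indifferent between Avro and JSON.
Lab B's payoff from Avro: 6p + 9(1−p). From JSON: 3p + 11(1−p).
Set equal: 3p = 2(1−p) → p = 2/5.
Probability on JSON is 1 − 2/5 = 3/5.

3/5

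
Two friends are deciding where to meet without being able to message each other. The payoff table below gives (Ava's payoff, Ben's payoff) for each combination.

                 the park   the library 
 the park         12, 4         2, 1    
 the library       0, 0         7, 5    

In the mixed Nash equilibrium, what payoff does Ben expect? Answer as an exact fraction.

Ava mixes with probability p on the park, chosen so Ben is indifferent: 4p + 0(1−p) = 1p + 5(1−p) gives p = 5/8.
Ben's expected payoff is 4·5/8 + 0·3/8 = 5/2.

5/2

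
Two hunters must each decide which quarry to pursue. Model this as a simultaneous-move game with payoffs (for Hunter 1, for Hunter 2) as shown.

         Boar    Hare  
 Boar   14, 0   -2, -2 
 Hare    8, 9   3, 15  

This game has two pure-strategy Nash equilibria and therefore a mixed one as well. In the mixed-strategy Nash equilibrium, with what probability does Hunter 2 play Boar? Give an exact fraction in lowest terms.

5/11

Hunter 2's mix q on Boar must make Hunter 1 indifferent between Boar and Hare.
Hunter 1's payoff from Boar: 14q + (-2)(1−q). From Hare: 8q + 3(1−q).
Set equal: 6q = 5(1−q) → q = 5/11.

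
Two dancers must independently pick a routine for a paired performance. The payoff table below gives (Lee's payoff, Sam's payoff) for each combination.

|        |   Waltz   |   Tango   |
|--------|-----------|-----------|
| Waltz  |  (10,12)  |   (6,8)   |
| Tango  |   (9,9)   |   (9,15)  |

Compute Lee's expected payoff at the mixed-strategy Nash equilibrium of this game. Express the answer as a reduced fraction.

9

Sam mixes with probability q on Waltz, chosen so Lee is indifferent: 10q + 6(1−q) = 9q + 9(1−q) gives q = 3/4.
Lee's expected payoff (from either row, since indifferent) is 10·3/4 + 6·1/4 = 9.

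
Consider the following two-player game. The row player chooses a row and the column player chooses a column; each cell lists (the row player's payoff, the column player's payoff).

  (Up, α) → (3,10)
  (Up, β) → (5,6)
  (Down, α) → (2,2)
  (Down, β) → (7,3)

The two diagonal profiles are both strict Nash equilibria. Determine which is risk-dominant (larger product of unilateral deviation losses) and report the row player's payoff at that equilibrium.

3

At (Up, α): the row player loses 3 − 2 = 1 by deviating; the column player loses 10 − 6 = 4. Product = 1·4 = 4.
At (Down, β): the row player loses 7 − 5 = 2 by deviating; the column player loses 3 − 2 = 1. Product = 2·1 = 2.
4 > 2, so (Up, α) is risk-dominant. The row player's payoff there is 3.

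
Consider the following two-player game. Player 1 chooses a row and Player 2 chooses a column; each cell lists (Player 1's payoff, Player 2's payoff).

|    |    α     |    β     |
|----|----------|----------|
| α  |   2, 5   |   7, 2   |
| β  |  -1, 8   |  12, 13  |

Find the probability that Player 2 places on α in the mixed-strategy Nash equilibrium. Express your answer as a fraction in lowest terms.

5/8

Player 2's mix q on α must make Player 1 indifferent between α and β.
Player 1's payoff from α: 2q + 7(1−q). From β: (-1)q + 12(1−q).
Set equal: 3q = 5(1−q) → q = 5/8.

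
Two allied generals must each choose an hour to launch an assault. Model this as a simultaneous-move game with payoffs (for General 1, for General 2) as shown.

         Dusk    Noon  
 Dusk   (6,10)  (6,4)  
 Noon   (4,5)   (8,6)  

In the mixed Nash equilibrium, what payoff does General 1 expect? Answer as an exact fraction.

6

General 2 mixes with probability q on Dusk, chosen so General 1 is indifferent: 6q + 6(1−q) = 4q + 8(1−q) gives q = 1/2.
General 1's expected payoff (from either row, since indifferent) is 6·1/2 + 6·1/2 = 6.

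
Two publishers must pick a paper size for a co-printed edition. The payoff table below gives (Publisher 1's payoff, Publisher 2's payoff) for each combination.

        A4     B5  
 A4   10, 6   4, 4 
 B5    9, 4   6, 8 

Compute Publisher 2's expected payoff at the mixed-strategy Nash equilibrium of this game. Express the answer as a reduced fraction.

16/3

Publisher 1 mixes with probability p on A4, chosen so Publisher 2 is indifferent: 6p + 4(1−p) = 4p + 8(1−p) gives p = 2/3.
Publisher 2's expected payoff is 6·2/3 + 4·1/3 = 16/3.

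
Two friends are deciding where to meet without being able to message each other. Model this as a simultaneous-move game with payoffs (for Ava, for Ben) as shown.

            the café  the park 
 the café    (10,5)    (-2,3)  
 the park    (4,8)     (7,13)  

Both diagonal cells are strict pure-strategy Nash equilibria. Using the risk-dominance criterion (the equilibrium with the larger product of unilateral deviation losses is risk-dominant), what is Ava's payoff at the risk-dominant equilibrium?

7

At both the café: Ava loses 10 − 4 = 6 by deviating; Ben loses 5 − 3 = 2. Product = 6·2 = 12.
At both the park: Ava loses 7 − (-2) = 9 by deviating; Ben loses 13 − 8 = 5. Product = 9·5 = 45.
45 > 12, so both the park is risk-dominant. Ava's payoff there is 7.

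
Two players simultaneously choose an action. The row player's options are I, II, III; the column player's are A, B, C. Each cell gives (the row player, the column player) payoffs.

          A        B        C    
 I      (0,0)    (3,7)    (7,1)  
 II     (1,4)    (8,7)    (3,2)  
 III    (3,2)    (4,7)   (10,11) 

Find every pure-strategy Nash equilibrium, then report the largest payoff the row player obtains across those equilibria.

(II, B) is a pure NE (the row player: 8 ≥ 4; the column player: 7 ≥ 4). The row player gets 8.
(III, C) is a pure NE (the row player: 10 ≥ 7; the column player: 11 ≥ 7). The row player gets 10.
Every other cell has a profitable deviation for at least one player. Highest of {8, 10} is 10.

10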